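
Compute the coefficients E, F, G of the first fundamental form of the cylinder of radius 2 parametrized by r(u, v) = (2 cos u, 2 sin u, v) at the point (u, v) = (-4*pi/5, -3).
E = 4;  F = 0;  G = 1

Partials: r_u = (-2*sin(u), 2*cos(u), 0), r_v = (0, 0, 1). As functions of (u, v):
  E = r_u · r_u = 4,
  F = r_u · r_v = 0,
  G = r_v · r_v = 1.
Evaluating at (u, v) = (-4*pi/5, -3): E = 4, F = 0, G = 1.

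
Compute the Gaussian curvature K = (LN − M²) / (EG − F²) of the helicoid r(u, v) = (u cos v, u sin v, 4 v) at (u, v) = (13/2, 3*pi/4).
K = -256/54289

Coefficients of the first fundamental form: E = 1, F = 0, G = u^2 + 16.
Coefficients of the second fundamental form: L = 0, M = -4/sqrt(u^2 + 16), N = 0.
Assemble K = (LN − M²)/(EG − F²) = -16/(u^2 + 16)^2. At (u, v) = (13/2, 3*pi/4): K = -256/54289.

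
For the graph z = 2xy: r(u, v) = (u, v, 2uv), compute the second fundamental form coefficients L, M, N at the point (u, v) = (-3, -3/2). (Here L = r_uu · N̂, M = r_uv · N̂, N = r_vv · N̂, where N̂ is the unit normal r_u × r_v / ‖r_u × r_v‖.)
L = 0;  M = sqrt(46)/23;  N = 0

Compute the unit normal N̂(u, v) = (-2*v/sqrt(4*u^2 + 4*v^2 + 1), -2*u/sqrt(4*u^2 + 4*v^2 + 1), 1/sqrt(4*u^2 + 4*v^2 + 1)), and the second partials r_uu, r_uv, r_vv. Take dot products:
  L(u, v) = r_uu · N̂ = 0,
  M(u, v) = r_uv · N̂ = 2/sqrt(4*u^2 + 4*v^2 + 1),
  N(u, v) = r_vv · N̂ = 0.
Evaluating at (u, v) = (-3, -3/2):
  L = 0, M = sqrt(46)/23, N = 0.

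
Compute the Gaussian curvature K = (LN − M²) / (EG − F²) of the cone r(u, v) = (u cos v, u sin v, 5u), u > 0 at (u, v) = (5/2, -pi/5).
K = 0

Coefficients of the first fundamental form: E = 26, F = 0, G = u^2.
Coefficients of the second fundamental form: L = 0, M = 0, N = 5*sqrt(26)*u^2/(26*Abs(u)).
Assemble K = (LN − M²)/(EG − F²) = 0. At (u, v) = (5/2, -pi/5): K = 0.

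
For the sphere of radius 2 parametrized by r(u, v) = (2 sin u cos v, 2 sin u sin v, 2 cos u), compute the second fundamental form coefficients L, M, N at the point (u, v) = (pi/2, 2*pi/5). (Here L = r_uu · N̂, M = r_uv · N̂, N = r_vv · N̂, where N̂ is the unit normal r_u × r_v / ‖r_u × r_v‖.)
L = -2;  M = 0;  N = -2

Compute the unit normal N̂(u, v) = (sin(u)^2*cos(v)/Abs(sin(u)), sin(u)^2*sin(v)/Abs(sin(u)), sin(2*u)/(2*Abs(sin(u)))), and the second partials r_uu, r_uv, r_vv. Take dot products:
  L(u, v) = r_uu · N̂ = -2*sin(u)/Abs(sin(u)),
  M(u, v) = r_uv · N̂ = 0,
  N(u, v) = r_vv · N̂ = -2*sin(u)^3/Abs(sin(u)).
Evaluating at (u, v) = (pi/2, 2*pi/5):
  L = -2, M = 0, N = -2.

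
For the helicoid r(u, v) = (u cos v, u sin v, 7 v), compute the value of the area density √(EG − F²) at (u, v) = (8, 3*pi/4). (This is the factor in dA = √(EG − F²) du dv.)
√(EG − F²)|_{(8, 3*pi/4)} = sqrt(113)

E = 1, F = 0, G = u^2 + 49, so EG − F² = u^2 + 49. Taking the positive square root: √(EG − F²) = sqrt(u^2 + 49). At (u, v) = (8, 3*pi/4): sqrt(113).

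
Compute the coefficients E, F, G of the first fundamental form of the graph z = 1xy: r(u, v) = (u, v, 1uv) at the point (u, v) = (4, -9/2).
E = 85/4;  F = -18;  G = 17

Partials: r_u = (1, 0, v), r_v = (0, 1, u). As functions of (u, v):
  E = r_u · r_u = v^2 + 1,
  F = r_u · r_v = u*v,
  G = r_v · r_v = u^2 + 1.
Evaluating at (u, v) = (4, -9/2): E = 85/4, F = -18, G = 17.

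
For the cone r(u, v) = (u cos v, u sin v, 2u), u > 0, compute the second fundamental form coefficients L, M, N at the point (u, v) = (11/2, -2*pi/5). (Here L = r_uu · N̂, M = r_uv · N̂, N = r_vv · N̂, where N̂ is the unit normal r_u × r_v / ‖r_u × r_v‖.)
L = 0;  M = 0;  N = 11*sqrt(5)/5

Compute the unit normal N̂(u, v) = (-2*sqrt(5)*u*cos(v)/(5*Abs(u)), -2*sqrt(5)*u*sin(v)/(5*Abs(u)), sqrt(5)*u/(5*Abs(u))), and the second partials r_uu, r_uv, r_vv. Take dot products:
  L(u, v) = r_uu · N̂ = 0,
  M(u, v) = r_uv · N̂ = 0,
  N(u, v) = r_vv · N̂ = 2*sqrt(5)*u^2/(5*Abs(u)).
Evaluating at (u, v) = (11/2, -2*pi/5):
  L = 0, M = 0, N = 11*sqrt(5)/5.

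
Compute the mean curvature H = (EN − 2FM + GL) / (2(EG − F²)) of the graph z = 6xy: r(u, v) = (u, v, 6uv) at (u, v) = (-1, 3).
H = 648/6859

With E = 36*v^2 + 1, F = 36*u*v, G = 36*u^2 + 1, L = 0, M = 6/sqrt(36*u^2 + 36*v^2 + 1), N = 0, assemble
  H = (EN − 2FM + GL) / (2(EG − F²)) = -216*u*v/(36*u^2 + 36*v^2 + 1)^(3/2).
At (u, v) = (-1, 3): H = 648/6859.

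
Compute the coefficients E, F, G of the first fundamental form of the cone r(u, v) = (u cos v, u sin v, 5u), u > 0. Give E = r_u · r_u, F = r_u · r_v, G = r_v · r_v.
E = 26;  F = 0;  G = u^2

Compute partials: r_u = (cos(v), sin(v), 5), r_v = (-u*sin(v), u*cos(v), 0). Then
  E = r_u · r_u = 26,
  F = r_u · r_v = 0,
  G = r_v · r_v = u^2.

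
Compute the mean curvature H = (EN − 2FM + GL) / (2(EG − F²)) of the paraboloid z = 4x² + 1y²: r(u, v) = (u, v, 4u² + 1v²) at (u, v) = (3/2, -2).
H = 213*sqrt(161)/25921

With E = 64*u^2 + 1, F = 16*u*v, G = 4*v^2 + 1, L = 8/sqrt(64*u^2 + 4*v^2 + 1), M = 0, N = 2/sqrt(64*u^2 + 4*v^2 + 1), assemble
  H = (EN − 2FM + GL) / (2(EG − F²)) = (64*u^2 + 16*v^2 + 5)/(64*u^2 + 4*v^2 + 1)^(3/2).
At (u, v) = (3/2, -2): H = 213*sqrt(161)/25921.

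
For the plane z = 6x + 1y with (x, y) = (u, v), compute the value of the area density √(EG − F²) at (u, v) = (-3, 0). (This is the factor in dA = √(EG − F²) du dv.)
√(EG − F²)|_{(-3, 0)} = sqrt(38)

E = 37, F = 6, G = 2, so EG − F² = 38. Taking the positive square root: √(EG − F²) = sqrt(38). At (u, v) = (-3, 0): sqrt(38).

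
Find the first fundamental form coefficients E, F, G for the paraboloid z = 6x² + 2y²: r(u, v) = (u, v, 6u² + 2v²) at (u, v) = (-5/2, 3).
E = 901;  F = -360;  G = 145

Partials: r_u = (1, 0, 12*u), r_v = (0, 1, 4*v). As functions of (u, v):
  E = r_u · r_u = 144*u^2 + 1,
  F = r_u · r_v = 48*u*v,
  G = r_v · r_v = 16*v^2 + 1.
Evaluating at (u, v) = (-5/2, 3): E = 901, F = -360, G = 145.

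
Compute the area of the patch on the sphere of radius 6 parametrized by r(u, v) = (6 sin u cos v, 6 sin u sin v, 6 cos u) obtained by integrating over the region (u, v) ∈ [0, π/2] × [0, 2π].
Area = 72*pi

Area = ∫∫ √(EG − F²) du dv with √(EG − F²) = 36*Abs(sin(u)). Integrating over [0, π/2] × [0, 2π] gives 72*pi.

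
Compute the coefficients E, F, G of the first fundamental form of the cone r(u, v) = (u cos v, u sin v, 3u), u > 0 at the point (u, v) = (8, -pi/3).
E = 10;  F = 0;  G = 64

Partials: r_u = (cos(v), sin(v), 3), r_v = (-u*sin(v), u*cos(v), 0). As functions of (u, v):
  E = r_u · r_u = 10,
  F = r_u · r_v = 0,
  G = r_v · r_v = u^2.
Evaluating at (u, v) = (8, -pi/3): E = 10, F = 0, G = 64.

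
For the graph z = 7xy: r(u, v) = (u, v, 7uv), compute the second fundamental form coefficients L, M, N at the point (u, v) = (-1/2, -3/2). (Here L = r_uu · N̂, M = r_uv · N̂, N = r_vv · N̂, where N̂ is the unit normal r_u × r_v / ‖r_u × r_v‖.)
L = 0;  M = 7*sqrt(494)/247;  N = 0

Compute the unit normal N̂(u, v) = (-7*v/sqrt(49*u^2 + 49*v^2 + 1), -7*u/sqrt(49*u^2 + 49*v^2 + 1), 1/sqrt(49*u^2 + 49*v^2 + 1)), and the second partials r_uu, r_uv, r_vv. Take dot products:
  L(u, v) = r_uu · N̂ = 0,
  M(u, v) = r_uv · N̂ = 7/sqrt(49*u^2 + 49*v^2 + 1),
  N(u, v) = r_vv · N̂ = 0.
Evaluating at (u, v) = (-1/2, -3/2):
  L = 0, M = 7*sqrt(494)/247, N = 0.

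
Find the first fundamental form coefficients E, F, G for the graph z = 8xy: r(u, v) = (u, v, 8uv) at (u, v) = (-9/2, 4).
E = 1025;  F = -1152;  G = 1297

Partials: r_u = (1, 0, 8*v), r_v = (0, 1, 8*u). As functions of (u, v):
  E = r_u · r_u = 64*v^2 + 1,
  F = r_u · r_v = 64*u*v,
  G = r_v · r_v = 64*u^2 + 1.
Evaluating at (u, v) = (-9/2, 4): E = 1025, F = -1152, G = 1297.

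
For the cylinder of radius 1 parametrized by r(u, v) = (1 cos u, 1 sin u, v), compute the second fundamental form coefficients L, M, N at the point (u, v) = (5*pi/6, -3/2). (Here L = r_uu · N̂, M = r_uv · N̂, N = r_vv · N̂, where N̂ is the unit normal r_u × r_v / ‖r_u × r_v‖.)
L = -1;  M = 0;  N = 0

Compute the unit normal N̂(u, v) = (cos(u), sin(u), 0), and the second partials r_uu, r_uv, r_vv. Take dot products:
  L(u, v) = r_uu · N̂ = -1,
  M(u, v) = r_uv · N̂ = 0,
  N(u, v) = r_vv · N̂ = 0.
Evaluating at (u, v) = (5*pi/6, -3/2):
  L = -1, M = 0, N = 0.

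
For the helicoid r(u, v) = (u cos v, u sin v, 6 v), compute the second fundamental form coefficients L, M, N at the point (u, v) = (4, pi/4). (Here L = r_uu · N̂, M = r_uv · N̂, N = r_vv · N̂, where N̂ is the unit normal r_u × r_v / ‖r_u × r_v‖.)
L = 0;  M = -3*sqrt(13)/13;  N = 0

Compute the unit normal N̂(u, v) = (6*sin(v)/sqrt(u^2 + 36), -6*cos(v)/sqrt(u^2 + 36), u/sqrt(u^2 + 36)), and the second partials r_uu, r_uv, r_vv. Take dot products:
  L(u, v) = r_uu · N̂ = 0,
  M(u, v) = r_uv · N̂ = -6/sqrt(u^2 + 36),
  N(u, v) = r_vv · N̂ = 0.
Evaluating at (u, v) = (4, pi/4):
  L = 0, M = -3*sqrt(13)/13, N = 0.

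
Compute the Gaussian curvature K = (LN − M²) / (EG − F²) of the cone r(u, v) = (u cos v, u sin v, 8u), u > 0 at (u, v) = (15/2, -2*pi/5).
K = 0

Coefficients of the first fundamental form: E = 65, F = 0, G = u^2.
Coefficients of the second fundamental form: L = 0, M = 0, N = 8*sqrt(65)*u^2/(65*Abs(u)).
Assemble K = (LN − M²)/(EG − F²) = 0. At (u, v) = (15/2, -2*pi/5): K = 0.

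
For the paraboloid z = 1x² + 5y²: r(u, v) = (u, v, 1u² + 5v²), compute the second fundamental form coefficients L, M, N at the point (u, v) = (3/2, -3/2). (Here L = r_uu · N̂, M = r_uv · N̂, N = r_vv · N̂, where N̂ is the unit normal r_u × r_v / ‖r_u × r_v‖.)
L = 2*sqrt(235)/235;  M = 0;  N = 2*sqrt(235)/47

Compute the unit normal N̂(u, v) = (-2*u/sqrt(4*u^2 + 100*v^2 + 1), -10*v/sqrt(4*u^2 + 100*v^2 + 1), 1/sqrt(4*u^2 + 100*v^2 + 1)), and the second partials r_uu, r_uv, r_vv. Take dot products:
  L(u, v) = r_uu · N̂ = 2/sqrt(4*u^2 + 100*v^2 + 1),
  M(u, v) = r_uv · N̂ = 0,
  N(u, v) = r_vv · N̂ = 10/sqrt(4*u^2 + 100*v^2 + 1).
Evaluating at (u, v) = (3/2, -3/2):
  L = 2*sqrt(235)/235, M = 0, N = 2*sqrt(235)/47.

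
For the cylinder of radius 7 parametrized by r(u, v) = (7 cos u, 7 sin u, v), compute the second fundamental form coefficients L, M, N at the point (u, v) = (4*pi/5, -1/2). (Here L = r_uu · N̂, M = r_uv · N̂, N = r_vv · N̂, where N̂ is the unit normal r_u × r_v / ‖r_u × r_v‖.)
L = -7;  M = 0;  N = 0

Compute the unit normal N̂(u, v) = (cos(u), sin(u), 0), and the second partials r_uu, r_uv, r_vv. Take dot products:
  L(u, v) = r_uu · N̂ = -7,
  M(u, v) = r_uv · N̂ = 0,
  N(u, v) = r_vv · N̂ = 0.
Evaluating at (u, v) = (4*pi/5, -1/2):
  L = -7, M = 0, N = 0.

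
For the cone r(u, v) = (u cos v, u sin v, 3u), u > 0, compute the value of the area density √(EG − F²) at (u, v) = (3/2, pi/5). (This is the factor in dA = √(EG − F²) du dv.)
√(EG − F²)|_{(3/2, pi/5)} = 3*sqrt(10)/2

E = 10, F = 0, G = u^2, so EG − F² = 10*u^2. Taking the positive square root: √(EG − F²) = sqrt(10)*Abs(u). At (u, v) = (3/2, pi/5): 3*sqrt(10)/2.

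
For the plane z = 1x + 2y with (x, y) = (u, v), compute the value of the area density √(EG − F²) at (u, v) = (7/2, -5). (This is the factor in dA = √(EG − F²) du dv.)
√(EG − F²)|_{(7/2, -5)} = sqrt(6)

E = 2, F = 2, G = 5, so EG − F² = 6. Taking the positive square root: √(EG − F²) = sqrt(6). At (u, v) = (7/2, -5): sqrt(6).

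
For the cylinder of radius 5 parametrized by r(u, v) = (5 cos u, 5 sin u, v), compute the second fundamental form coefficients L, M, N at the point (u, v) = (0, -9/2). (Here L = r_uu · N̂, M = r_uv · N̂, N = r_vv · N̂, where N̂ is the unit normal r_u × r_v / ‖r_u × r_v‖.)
L = -5;  M = 0;  N = 0

Compute the unit normal N̂(u, v) = (cos(u), sin(u), 0), and the second partials r_uu, r_uv, r_vv. Take dot products:
  L(u, v) = r_uu · N̂ = -5,
  M(u, v) = r_uv · N̂ = 0,
  N(u, v) = r_vv · N̂ = 0.
Evaluating at (u, v) = (0, -9/2):
  L = -5, M = 0, N = 0.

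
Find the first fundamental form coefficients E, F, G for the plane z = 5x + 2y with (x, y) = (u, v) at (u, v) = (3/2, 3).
E = 26;  F = 10;  G = 5

Partials: r_u = (1, 0, 5), r_v = (0, 1, 2). As functions of (u, v):
  E = r_u · r_u = 26,
  F = r_u · r_v = 10,
  G = r_v · r_v = 5.
Evaluating at (u, v) = (3/2, 3): E = 26, F = 10, G = 5.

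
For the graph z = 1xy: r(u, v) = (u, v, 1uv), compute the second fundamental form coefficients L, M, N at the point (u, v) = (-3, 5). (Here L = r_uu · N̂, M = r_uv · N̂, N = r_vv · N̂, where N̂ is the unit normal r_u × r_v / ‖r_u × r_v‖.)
L = 0;  M = sqrt(35)/35;  N = 0

Compute the unit normal N̂(u, v) = (-v/sqrt(u^2 + v^2 + 1), -u/sqrt(u^2 + v^2 + 1), 1/sqrt(u^2 + v^2 + 1)), and the second partials r_uu, r_uv, r_vv. Take dot products:
  L(u, v) = r_uu · N̂ = 0,
  M(u, v) = r_uv · N̂ = 1/sqrt(u^2 + v^2 + 1),
  N(u, v) = r_vv · N̂ = 0.
Evaluating at (u, v) = (-3, 5):
  L = 0, M = sqrt(35)/35, N = 0.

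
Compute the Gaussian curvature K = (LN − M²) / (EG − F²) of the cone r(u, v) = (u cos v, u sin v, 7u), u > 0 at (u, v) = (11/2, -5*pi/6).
K = 0

Coefficients of the first fundamental form: E = 50, F = 0, G = u^2.
Coefficients of the second fundamental form: L = 0, M = 0, N = 7*sqrt(2)*u^2/(10*Abs(u)).
Assemble K = (LN − M²)/(EG − F²) = 0. At (u, v) = (11/2, -5*pi/6): K = 0.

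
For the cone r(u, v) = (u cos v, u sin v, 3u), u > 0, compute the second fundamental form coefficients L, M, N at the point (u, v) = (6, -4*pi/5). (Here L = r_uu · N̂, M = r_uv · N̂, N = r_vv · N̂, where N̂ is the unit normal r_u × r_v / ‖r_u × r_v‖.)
L = 0;  M = 0;  N = 9*sqrt(10)/5

Compute the unit normal N̂(u, v) = (-3*sqrt(10)*u*cos(v)/(10*Abs(u)), -3*sqrt(10)*u*sin(v)/(10*Abs(u)), sqrt(10)*u/(10*Abs(u))), and the second partials r_uu, r_uv, r_vv. Take dot products:
  L(u, v) = r_uu · N̂ = 0,
  M(u, v) = r_uv · N̂ = 0,
  N(u, v) = r_vv · N̂ = 3*sqrt(10)*u^2/(10*Abs(u)).
Evaluating at (u, v) = (6, -4*pi/5):
  L = 0, M = 0, N = 9*sqrt(10)/5.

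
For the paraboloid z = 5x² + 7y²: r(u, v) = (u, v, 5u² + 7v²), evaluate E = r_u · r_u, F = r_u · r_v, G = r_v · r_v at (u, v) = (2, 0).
E = 401;  F = 0;  G = 1

Partials: r_u = (1, 0, 10*u), r_v = (0, 1, 14*v). As functions of (u, v):
  E = r_u · r_u = 100*u^2 + 1,
  F = r_u · r_v = 140*u*v,
  G = r_v · r_v = 196*v^2 + 1.
Evaluating at (u, v) = (2, 0): E = 401, F = 0, G = 1.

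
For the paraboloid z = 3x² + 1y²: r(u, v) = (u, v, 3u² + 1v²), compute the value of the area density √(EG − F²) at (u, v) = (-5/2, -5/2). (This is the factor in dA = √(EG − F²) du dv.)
√(EG − F²)|_{(-5/2, -5/2)} = sqrt(251)

E = 36*u^2 + 1, F = 12*u*v, G = 4*v^2 + 1, so EG − F² = 36*u^2 + 4*v^2 + 1. Taking the positive square root: √(EG − F²) = sqrt(36*u^2 + 4*v^2 + 1). At (u, v) = (-5/2, -5/2): sqrt(251).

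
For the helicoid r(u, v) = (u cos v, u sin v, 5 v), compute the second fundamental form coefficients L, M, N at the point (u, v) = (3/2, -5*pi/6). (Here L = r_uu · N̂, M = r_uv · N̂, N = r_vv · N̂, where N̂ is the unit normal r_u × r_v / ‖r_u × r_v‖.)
L = 0;  M = -10*sqrt(109)/109;  N = 0

Compute the unit normal N̂(u, v) = (5*sin(v)/sqrt(u^2 + 25), -5*cos(v)/sqrt(u^2 + 25), u/sqrt(u^2 + 25)), and the second partials r_uu, r_uv, r_vv. Take dot products:
  L(u, v) = r_uu · N̂ = 0,
  M(u, v) = r_uv · N̂ = -5/sqrt(u^2 + 25),
  N(u, v) = r_vv · N̂ = 0.
Evaluating at (u, v) = (3/2, -5*pi/6):
  L = 0, M = -10*sqrt(109)/109, N = 0.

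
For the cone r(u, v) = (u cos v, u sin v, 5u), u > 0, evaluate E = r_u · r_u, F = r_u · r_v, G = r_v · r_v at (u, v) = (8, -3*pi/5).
E = 26;  F = 0;  G = 64

Partials: r_u = (cos(v), sin(v), 5), r_v = (-u*sin(v), u*cos(v), 0). As functions of (u, v):
  E = r_u · r_u = 26,
  F = r_u · r_v = 0,
  G = r_v · r_v = u^2.
Evaluating at (u, v) = (8, -3*pi/5): E = 26, F = 0, G = 64.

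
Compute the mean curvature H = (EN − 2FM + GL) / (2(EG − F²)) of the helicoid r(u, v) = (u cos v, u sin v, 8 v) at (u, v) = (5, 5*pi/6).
H = 0

With E = 1, F = 0, G = u^2 + 64, L = 0, M = -8/sqrt(u^2 + 64), N = 0, assemble
  H = (EN − 2FM + GL) / (2(EG − F²)) = 0.
At (u, v) = (5, 5*pi/6): H = 0.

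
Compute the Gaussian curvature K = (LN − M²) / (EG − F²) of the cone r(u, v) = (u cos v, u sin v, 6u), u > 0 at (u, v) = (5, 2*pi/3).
K = 0

Coefficients of the first fundamental form: E = 37, F = 0, G = u^2.
Coefficients of the second fundamental form: L = 0, M = 0, N = 6*sqrt(37)*u^2/(37*Abs(u)).
Assemble K = (LN − M²)/(EG − F²) = 0. At (u, v) = (5, 2*pi/3): K = 0.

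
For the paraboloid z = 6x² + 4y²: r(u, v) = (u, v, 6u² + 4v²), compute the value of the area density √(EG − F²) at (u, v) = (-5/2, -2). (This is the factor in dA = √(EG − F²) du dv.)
√(EG − F²)|_{(-5/2, -2)} = sqrt(1157)

E = 144*u^2 + 1, F = 96*u*v, G = 64*v^2 + 1, so EG − F² = 144*u^2 + 64*v^2 + 1. Taking the positive square root: √(EG − F²) = sqrt(144*u^2 + 64*v^2 + 1). At (u, v) = (-5/2, -2): sqrt(1157).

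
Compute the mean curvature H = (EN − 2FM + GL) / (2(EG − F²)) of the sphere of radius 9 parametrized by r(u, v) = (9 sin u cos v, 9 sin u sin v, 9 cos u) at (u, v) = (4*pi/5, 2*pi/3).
H = -1/9

With E = 81, F = 0, G = 81*sin(u)^2, L = -9*sin(u)/Abs(sin(u)), M = 0, N = -9*sin(u)^3/Abs(sin(u)), assemble
  H = (EN − 2FM + GL) / (2(EG − F²)) = -sin(u)/(9*Abs(sin(u))).
At (u, v) = (4*pi/5, 2*pi/3): H = -1/9.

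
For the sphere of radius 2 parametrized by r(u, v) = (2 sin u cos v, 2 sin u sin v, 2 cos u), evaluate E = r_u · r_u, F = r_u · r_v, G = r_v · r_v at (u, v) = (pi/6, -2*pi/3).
E = 4;  F = 0;  G = 1

Partials: r_u = (2*cos(u)*cos(v), 2*sin(v)*cos(u), -2*sin(u)), r_v = (-2*sin(u)*sin(v), 2*sin(u)*cos(v), 0). As functions of (u, v):
  E = r_u · r_u = 4,
  F = r_u · r_v = 0,
  G = r_v · r_v = 4*sin(u)^2.
Evaluating at (u, v) = (pi/6, -2*pi/3): E = 4, F = 0, G = 1.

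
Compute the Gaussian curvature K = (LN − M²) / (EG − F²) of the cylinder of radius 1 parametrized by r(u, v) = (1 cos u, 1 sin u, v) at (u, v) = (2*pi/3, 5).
K = 0

Coefficients of the first fundamental form: E = 1, F = 0, G = 1.
Coefficients of the second fundamental form: L = -1, M = 0, N = 0.
Assemble K = (LN − M²)/(EG − F²) = 0. At (u, v) = (2*pi/3, 5): K = 0.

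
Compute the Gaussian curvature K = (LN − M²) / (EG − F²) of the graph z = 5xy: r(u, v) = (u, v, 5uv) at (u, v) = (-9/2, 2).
K = -400/5900041

Coefficients of the first fundamental form: E = 25*v^2 + 1, F = 25*u*v, G = 25*u^2 + 1.
Coefficients of the second fundamental form: L = 0, M = 5/sqrt(25*u^2 + 25*v^2 + 1), N = 0.
Assemble K = (LN − M²)/(EG − F²) = -25/(625*u^4 + 1250*u^2*v^2 + 50*u^2 + 625*v^4 + 50*v^2 + 1). At (u, v) = (-9/2, 2): K = -400/5900041.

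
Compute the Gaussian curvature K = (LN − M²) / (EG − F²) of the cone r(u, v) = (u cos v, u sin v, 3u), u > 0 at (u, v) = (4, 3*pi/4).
K = 0

Coefficients of the first fundamental form: E = 10, F = 0, G = u^2.
Coefficients of the second fundamental form: L = 0, M = 0, N = 3*sqrt(10)*u^2/(10*Abs(u)).
Assemble K = (LN − M²)/(EG − F²) = 0. At (u, v) = (4, 3*pi/4): K = 0.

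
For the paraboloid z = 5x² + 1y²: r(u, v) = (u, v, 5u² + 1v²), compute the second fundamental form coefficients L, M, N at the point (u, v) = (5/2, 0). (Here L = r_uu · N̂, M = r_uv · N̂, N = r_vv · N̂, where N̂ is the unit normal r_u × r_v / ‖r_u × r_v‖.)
L = 5*sqrt(626)/313;  M = 0;  N = sqrt(626)/313

Compute the unit normal N̂(u, v) = (-10*u/sqrt(100*u^2 + 4*v^2 + 1), -2*v/sqrt(100*u^2 + 4*v^2 + 1), 1/sqrt(100*u^2 + 4*v^2 + 1)), and the second partials r_uu, r_uv, r_vv. Take dot products:
  L(u, v) = r_uu · N̂ = 10/sqrt(100*u^2 + 4*v^2 + 1),
  M(u, v) = r_uv · N̂ = 0,
  N(u, v) = r_vv · N̂ = 2/sqrt(100*u^2 + 4*v^2 + 1).
Evaluating at (u, v) = (5/2, 0):
  L = 5*sqrt(626)/313, M = 0, N = sqrt(626)/313.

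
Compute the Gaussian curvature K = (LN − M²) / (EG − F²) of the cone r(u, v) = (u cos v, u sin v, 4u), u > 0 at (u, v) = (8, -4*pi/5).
K = 0

Coefficients of the first fundamental form: E = 17, F = 0, G = u^2.
Coefficients of the second fundamental form: L = 0, M = 0, N = 4*sqrt(17)*u^2/(17*Abs(u)).
Assemble K = (LN − M²)/(EG − F²) = 0. At (u, v) = (8, -4*pi/5): K = 0.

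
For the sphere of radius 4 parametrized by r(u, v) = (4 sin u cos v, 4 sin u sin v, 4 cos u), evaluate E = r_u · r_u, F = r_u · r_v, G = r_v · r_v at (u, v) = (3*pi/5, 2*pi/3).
E = 16;  F = 0;  G = 2*sqrt(5) + 10

Partials: r_u = (4*cos(u)*cos(v), 4*sin(v)*cos(u), -4*sin(u)), r_v = (-4*sin(u)*sin(v), 4*sin(u)*cos(v), 0). As functions of (u, v):
  E = r_u · r_u = 16,
  F = r_u · r_v = 0,
  G = r_v · r_v = 16*sin(u)^2.
Evaluating at (u, v) = (3*pi/5, 2*pi/3): E = 16, F = 0, G = 2*sqrt(5) + 10.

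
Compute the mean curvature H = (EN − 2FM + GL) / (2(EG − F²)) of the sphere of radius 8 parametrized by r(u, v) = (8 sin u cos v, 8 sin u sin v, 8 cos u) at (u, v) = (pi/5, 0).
H = -1/8

With E = 64, F = 0, G = 64*sin(u)^2, L = -8*sin(u)/Abs(sin(u)), M = 0, N = -8*sin(u)^3/Abs(sin(u)), assemble
  H = (EN − 2FM + GL) / (2(EG − F²)) = -sin(u)/(8*Abs(sin(u))).
At (u, v) = (pi/5, 0): H = -1/8.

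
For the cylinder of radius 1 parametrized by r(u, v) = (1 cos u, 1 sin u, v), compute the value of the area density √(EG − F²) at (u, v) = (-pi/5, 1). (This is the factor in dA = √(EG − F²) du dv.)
√(EG − F²)|_{(-pi/5, 1)} = 1

E = 1, F = 0, G = 1, so EG − F² = 1. Taking the positive square root: √(EG − F²) = 1. At (u, v) = (-pi/5, 1): 1.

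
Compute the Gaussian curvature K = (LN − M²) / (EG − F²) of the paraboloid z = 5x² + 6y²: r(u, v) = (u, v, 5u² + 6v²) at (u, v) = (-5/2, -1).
K = 6/29645

Coefficients of the first fundamental form: E = 100*u^2 + 1, F = 120*u*v, G = 144*v^2 + 1.
Coefficients of the second fundamental form: L = 10/sqrt(100*u^2 + 144*v^2 + 1), M = 0, N = 12/sqrt(100*u^2 + 144*v^2 + 1).
Assemble K = (LN − M²)/(EG − F²) = 120/(10000*u^4 + 28800*u^2*v^2 + 200*u^2 + 20736*v^4 + 288*v^2 + 1). At (u, v) = (-5/2, -1): K = 6/29645.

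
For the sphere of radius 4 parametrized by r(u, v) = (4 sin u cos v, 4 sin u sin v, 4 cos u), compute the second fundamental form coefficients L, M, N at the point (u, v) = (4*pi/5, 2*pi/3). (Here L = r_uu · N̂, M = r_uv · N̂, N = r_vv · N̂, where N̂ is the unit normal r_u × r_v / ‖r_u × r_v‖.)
L = -4;  M = 0;  N = -5/2 + sqrt(5)/2

Compute the unit normal N̂(u, v) = (sin(u)^2*cos(v)/Abs(sin(u)), sin(u)^2*sin(v)/Abs(sin(u)), sin(2*u)/(2*Abs(sin(u)))), and the second partials r_uu, r_uv, r_vv. Take dot products:
  L(u, v) = r_uu · N̂ = -4*sin(u)/Abs(sin(u)),
  M(u, v) = r_uv · N̂ = 0,
  N(u, v) = r_vv · N̂ = -4*sin(u)^3/Abs(sin(u)).
Evaluating at (u, v) = (4*pi/5, 2*pi/3):
  L = -4, M = 0, N = -5/2 + sqrt(5)/2.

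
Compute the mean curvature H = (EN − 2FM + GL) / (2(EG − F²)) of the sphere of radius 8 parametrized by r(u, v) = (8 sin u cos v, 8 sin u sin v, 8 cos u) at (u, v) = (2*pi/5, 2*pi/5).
H = -1/8

With E = 64, F = 0, G = 64*sin(u)^2, L = -8*sin(u)/Abs(sin(u)), M = 0, N = -8*sin(u)^3/Abs(sin(u)), assemble
  H = (EN − 2FM + GL) / (2(EG − F²)) = -sin(u)/(8*Abs(sin(u))).
At (u, v) = (2*pi/5, 2*pi/5): H = -1/8.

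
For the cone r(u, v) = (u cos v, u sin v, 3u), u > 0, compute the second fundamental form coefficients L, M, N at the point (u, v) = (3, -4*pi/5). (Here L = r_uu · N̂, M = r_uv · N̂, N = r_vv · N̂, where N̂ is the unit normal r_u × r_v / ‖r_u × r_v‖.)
L = 0;  M = 0;  N = 9*sqrt(10)/10

Compute the unit normal N̂(u, v) = (-3*sqrt(10)*u*cos(v)/(10*Abs(u)), -3*sqrt(10)*u*sin(v)/(10*Abs(u)), sqrt(10)*u/(10*Abs(u))), and the second partials r_uu, r_uv, r_vv. Take dot products:
  L(u, v) = r_uu · N̂ = 0,
  M(u, v) = r_uv · N̂ = 0,
  N(u, v) = r_vv · N̂ = 3*sqrt(10)*u^2/(10*Abs(u)).
Evaluating at (u, v) = (3, -4*pi/5):
  L = 0, M = 0, N = 9*sqrt(10)/10.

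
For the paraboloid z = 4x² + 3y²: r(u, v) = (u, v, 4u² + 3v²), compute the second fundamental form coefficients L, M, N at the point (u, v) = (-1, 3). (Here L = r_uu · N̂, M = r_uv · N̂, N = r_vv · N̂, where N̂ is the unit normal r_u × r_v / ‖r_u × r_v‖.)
L = 8*sqrt(389)/389;  M = 0;  N = 6*sqrt(389)/389

Compute the unit normal N̂(u, v) = (-8*u/sqrt(64*u^2 + 36*v^2 + 1), -6*v/sqrt(64*u^2 + 36*v^2 + 1), 1/sqrt(64*u^2 + 36*v^2 + 1)), and the second partials r_uu, r_uv, r_vv. Take dot products:
  L(u, v) = r_uu · N̂ = 8/sqrt(64*u^2 + 36*v^2 + 1),
  M(u, v) = r_uv · N̂ = 0,
  N(u, v) = r_vv · N̂ = 6/sqrt(64*u^2 + 36*v^2 + 1).
Evaluating at (u, v) = (-1, 3):
  L = 8*sqrt(389)/389, M = 0, N = 6*sqrt(389)/389.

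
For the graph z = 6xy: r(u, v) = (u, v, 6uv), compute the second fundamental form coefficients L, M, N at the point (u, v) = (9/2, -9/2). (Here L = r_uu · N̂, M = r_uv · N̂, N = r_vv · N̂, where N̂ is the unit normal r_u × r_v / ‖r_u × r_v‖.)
L = 0;  M = 6*sqrt(1459)/1459;  N = 0

Compute the unit normal N̂(u, v) = (-6*v/sqrt(36*u^2 + 36*v^2 + 1), -6*u/sqrt(36*u^2 + 36*v^2 + 1), 1/sqrt(36*u^2 + 36*v^2 + 1)), and the second partials r_uu, r_uv, r_vv. Take dot products:
  L(u, v) = r_uu · N̂ = 0,
  M(u, v) = r_uv · N̂ = 6/sqrt(36*u^2 + 36*v^2 + 1),
  N(u, v) = r_vv · N̂ = 0.
Evaluating at (u, v) = (9/2, -9/2):
  L = 0, M = 6*sqrt(1459)/1459, N = 0.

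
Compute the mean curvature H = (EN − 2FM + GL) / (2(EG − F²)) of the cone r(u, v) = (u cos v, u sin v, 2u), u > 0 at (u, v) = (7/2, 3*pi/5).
H = 2*sqrt(5)/35

With E = 5, F = 0, G = u^2, L = 0, M = 0, N = 2*sqrt(5)*u^2/(5*Abs(u)), assemble
  H = (EN − 2FM + GL) / (2(EG − F²)) = sqrt(5)/(5*Abs(u)).
At (u, v) = (7/2, 3*pi/5): H = 2*sqrt(5)/35.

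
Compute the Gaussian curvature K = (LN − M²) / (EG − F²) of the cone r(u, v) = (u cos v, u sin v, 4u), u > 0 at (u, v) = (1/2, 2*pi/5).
K = 0

Coefficients of the first fundamental form: E = 17, F = 0, G = u^2.
Coefficients of the second fundamental form: L = 0, M = 0, N = 4*sqrt(17)*u^2/(17*Abs(u)).
Assemble K = (LN − M²)/(EG − F²) = 0. At (u, v) = (1/2, 2*pi/5): K = 0.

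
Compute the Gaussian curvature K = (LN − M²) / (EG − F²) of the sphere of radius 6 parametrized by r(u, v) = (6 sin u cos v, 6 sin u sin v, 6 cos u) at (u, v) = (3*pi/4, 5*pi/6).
K = 1/36

Coefficients of the first fundamental form: E = 36, F = 0, G = 36*sin(u)^2.
Coefficients of the second fundamental form: L = -6*sin(u)/Abs(sin(u)), M = 0, N = -6*sin(u)^3/Abs(sin(u)).
Assemble K = (LN − M²)/(EG − F²) = 1/36. At (u, v) = (3*pi/4, 5*pi/6): K = 1/36.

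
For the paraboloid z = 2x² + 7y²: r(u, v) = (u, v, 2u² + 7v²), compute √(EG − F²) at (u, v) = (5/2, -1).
√(EG − F²)|_{(5/2, -1)} = 3*sqrt(33)

E = 16*u^2 + 1, F = 56*u*v, G = 196*v^2 + 1; EG − F² = 16*u^2 + 196*v^2 + 1; √(EG − F²) = sqrt(16*u^2 + 196*v^2 + 1). At the given point: 3*sqrt(33).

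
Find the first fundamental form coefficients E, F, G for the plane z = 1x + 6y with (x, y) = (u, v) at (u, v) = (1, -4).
E = 2;  F = 6;  G = 37

Partials: r_u = (1, 0, 1), r_v = (0, 1, 6). As functions of (u, v):
  E = r_u · r_u = 2,
  F = r_u · r_v = 6,
  G = r_v · r_v = 37.
Evaluating at (u, v) = (1, -4): E = 2, F = 6, G = 37.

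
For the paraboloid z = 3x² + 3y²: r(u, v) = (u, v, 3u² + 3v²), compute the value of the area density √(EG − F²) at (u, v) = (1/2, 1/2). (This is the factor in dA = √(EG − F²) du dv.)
√(EG − F²)|_{(1/2, 1/2)} = sqrt(19)

E = 36*u^2 + 1, F = 36*u*v, G = 36*v^2 + 1, so EG − F² = 36*u^2 + 36*v^2 + 1. Taking the positive square root: √(EG − F²) = sqrt(36*u^2 + 36*v^2 + 1). At (u, v) = (1/2, 1/2): sqrt(19).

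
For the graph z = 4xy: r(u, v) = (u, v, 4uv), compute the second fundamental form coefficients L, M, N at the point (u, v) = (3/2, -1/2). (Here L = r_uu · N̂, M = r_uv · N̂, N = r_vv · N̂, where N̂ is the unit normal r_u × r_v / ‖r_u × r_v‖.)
L = 0;  M = 4*sqrt(41)/41;  N = 0

Compute the unit normal N̂(u, v) = (-4*v/sqrt(16*u^2 + 16*v^2 + 1), -4*u/sqrt(16*u^2 + 16*v^2 + 1), 1/sqrt(16*u^2 + 16*v^2 + 1)), and the second partials r_uu, r_uv, r_vv. Take dot products:
  L(u, v) = r_uu · N̂ = 0,
  M(u, v) = r_uv · N̂ = 4/sqrt(16*u^2 + 16*v^2 + 1),
  N(u, v) = r_vv · N̂ = 0.
Evaluating at (u, v) = (3/2, -1/2):
  L = 0, M = 4*sqrt(41)/41, N = 0.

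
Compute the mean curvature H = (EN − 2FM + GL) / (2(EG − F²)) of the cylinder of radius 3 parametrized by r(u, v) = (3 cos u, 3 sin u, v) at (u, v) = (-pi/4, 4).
H = -1/6

With E = 9, F = 0, G = 1, L = -3, M = 0, N = 0, assemble
  H = (EN − 2FM + GL) / (2(EG − F²)) = -1/6.
At (u, v) = (-pi/4, 4): H = -1/6.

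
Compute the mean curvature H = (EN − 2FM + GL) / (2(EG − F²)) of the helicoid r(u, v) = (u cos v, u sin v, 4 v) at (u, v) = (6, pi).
H = 0

With E = 1, F = 0, G = u^2 + 16, L = 0, M = -4/sqrt(u^2 + 16), N = 0, assemble
  H = (EN − 2FM + GL) / (2(EG − F²)) = 0.
At (u, v) = (6, pi): H = 0.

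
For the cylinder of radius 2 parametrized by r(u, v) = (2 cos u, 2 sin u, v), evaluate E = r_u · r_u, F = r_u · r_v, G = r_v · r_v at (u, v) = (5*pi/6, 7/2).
E = 4;  F = 0;  G = 1

Partials: r_u = (-2*sin(u), 2*cos(u), 0), r_v = (0, 0, 1). As functions of (u, v):
  E = r_u · r_u = 4,
  F = r_u · r_v = 0,
  G = r_v · r_v = 1.
Evaluating at (u, v) = (5*pi/6, 7/2): E = 4, F = 0, G = 1.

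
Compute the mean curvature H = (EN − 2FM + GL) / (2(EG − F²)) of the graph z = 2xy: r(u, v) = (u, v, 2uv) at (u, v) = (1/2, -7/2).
H = 14*sqrt(51)/2601

With E = 4*v^2 + 1, F = 4*u*v, G = 4*u^2 + 1, L = 0, M = 2/sqrt(4*u^2 + 4*v^2 + 1), N = 0, assemble
  H = (EN − 2FM + GL) / (2(EG − F²)) = -8*u*v/(4*u^2 + 4*v^2 + 1)^(3/2).
At (u, v) = (1/2, -7/2): H = 14*sqrt(51)/2601.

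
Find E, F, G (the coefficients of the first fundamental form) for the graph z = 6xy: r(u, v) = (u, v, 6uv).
E = 36*v^2 + 1;  F = 36*u*v;  G = 36*u^2 + 1

Compute partials: r_u = (1, 0, 6*v), r_v = (0, 1, 6*u). Then
  E = r_u · r_u = 36*v^2 + 1,
  F = r_u · r_v = 36*u*v,
  G = r_v · r_v = 36*u^2 + 1.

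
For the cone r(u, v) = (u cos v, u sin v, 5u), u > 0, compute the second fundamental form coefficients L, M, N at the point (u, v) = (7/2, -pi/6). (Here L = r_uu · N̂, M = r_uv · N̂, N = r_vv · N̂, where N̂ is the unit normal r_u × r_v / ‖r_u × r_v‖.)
L = 0;  M = 0;  N = 35*sqrt(26)/52

Compute the unit normal N̂(u, v) = (-5*sqrt(26)*u*cos(v)/(26*Abs(u)), -5*sqrt(26)*u*sin(v)/(26*Abs(u)), sqrt(26)*u/(26*Abs(u))), and the second partials r_uu, r_uv, r_vv. Take dot products:
  L(u, v) = r_uu · N̂ = 0,
  M(u, v) = r_uv · N̂ = 0,
  N(u, v) = r_vv · N̂ = 5*sqrt(26)*u^2/(26*Abs(u)).
Evaluating at (u, v) = (7/2, -pi/6):
  L = 0, M = 0, N = 35*sqrt(26)/52.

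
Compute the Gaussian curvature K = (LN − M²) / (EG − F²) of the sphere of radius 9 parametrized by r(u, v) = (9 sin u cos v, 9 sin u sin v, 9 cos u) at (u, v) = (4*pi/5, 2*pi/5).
K = 1/81

Coefficients of the first fundamental form: E = 81, F = 0, G = 81*sin(u)^2.
Coefficients of the second fundamental form: L = -9*sin(u)/Abs(sin(u)), M = 0, N = -9*sin(u)^3/Abs(sin(u)).
Assemble K = (LN − M²)/(EG − F²) = 1/81. At (u, v) = (4*pi/5, 2*pi/5): K = 1/81.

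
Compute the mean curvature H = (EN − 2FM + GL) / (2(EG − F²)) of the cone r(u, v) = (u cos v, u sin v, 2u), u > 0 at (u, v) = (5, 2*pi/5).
H = sqrt(5)/25

With E = 5, F = 0, G = u^2, L = 0, M = 0, N = 2*sqrt(5)*u^2/(5*Abs(u)), assemble
  H = (EN − 2FM + GL) / (2(EG − F²)) = sqrt(5)/(5*Abs(u)).
At (u, v) = (5, 2*pi/5): H = sqrt(5)/25.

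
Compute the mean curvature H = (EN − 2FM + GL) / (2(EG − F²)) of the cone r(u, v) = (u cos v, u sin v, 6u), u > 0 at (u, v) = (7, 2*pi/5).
H = 3*sqrt(37)/259

With E = 37, F = 0, G = u^2, L = 0, M = 0, N = 6*sqrt(37)*u^2/(37*Abs(u)), assemble
  H = (EN − 2FM + GL) / (2(EG − F²)) = 3*sqrt(37)/(37*Abs(u)).
At (u, v) = (7, 2*pi/5): H = 3*sqrt(37)/259.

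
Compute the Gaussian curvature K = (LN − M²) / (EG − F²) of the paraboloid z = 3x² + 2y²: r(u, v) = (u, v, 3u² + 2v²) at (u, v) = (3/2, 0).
K = 6/1681

Coefficients of the first fundamental form: E = 36*u^2 + 1, F = 24*u*v, G = 16*v^2 + 1.
Coefficients of the second fundamental form: L = 6/sqrt(36*u^2 + 16*v^2 + 1), M = 0, N = 4/sqrt(36*u^2 + 16*v^2 + 1).
Assemble K = (LN − M²)/(EG − F²) = 24/(1296*u^4 + 1152*u^2*v^2 + 72*u^2 + 256*v^4 + 32*v^2 + 1). At (u, v) = (3/2, 0): K = 6/1681.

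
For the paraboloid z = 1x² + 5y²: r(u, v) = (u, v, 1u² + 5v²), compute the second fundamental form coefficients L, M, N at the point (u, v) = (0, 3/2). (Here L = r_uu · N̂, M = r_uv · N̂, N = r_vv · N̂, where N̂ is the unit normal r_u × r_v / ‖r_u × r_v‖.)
L = sqrt(226)/113;  M = 0;  N = 5*sqrt(226)/113

Compute the unit normal N̂(u, v) = (-2*u/sqrt(4*u^2 + 100*v^2 + 1), -10*v/sqrt(4*u^2 + 100*v^2 + 1), 1/sqrt(4*u^2 + 100*v^2 + 1)), and the second partials r_uu, r_uv, r_vv. Take dot products:
  L(u, v) = r_uu · N̂ = 2/sqrt(4*u^2 + 100*v^2 + 1),
  M(u, v) = r_uv · N̂ = 0,
  N(u, v) = r_vv · N̂ = 10/sqrt(4*u^2 + 100*v^2 + 1).
Evaluating at (u, v) = (0, 3/2):
  L = sqrt(226)/113, M = 0, N = 5*sqrt(226)/113.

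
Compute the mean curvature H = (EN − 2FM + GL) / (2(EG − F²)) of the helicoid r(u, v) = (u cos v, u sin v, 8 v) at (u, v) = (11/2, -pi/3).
H = 0

With E = 1, F = 0, G = u^2 + 64, L = 0, M = -8/sqrt(u^2 + 64), N = 0, assemble
  H = (EN − 2FM + GL) / (2(EG − F²)) = 0.
At (u, v) = (11/2, -pi/3): H = 0.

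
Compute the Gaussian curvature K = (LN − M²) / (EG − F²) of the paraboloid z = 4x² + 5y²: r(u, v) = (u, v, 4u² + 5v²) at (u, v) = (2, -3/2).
K = 20/58081

Coefficients of the first fundamental form: E = 64*u^2 + 1, F = 80*u*v, G = 100*v^2 + 1.
Coefficients of the second fundamental form: L = 8/sqrt(64*u^2 + 100*v^2 + 1), M = 0, N = 10/sqrt(64*u^2 + 100*v^2 + 1).
Assemble K = (LN − M²)/(EG − F²) = 80/(4096*u^4 + 12800*u^2*v^2 + 128*u^2 + 10000*v^4 + 200*v^2 + 1). At (u, v) = (2, -3/2): K = 20/58081.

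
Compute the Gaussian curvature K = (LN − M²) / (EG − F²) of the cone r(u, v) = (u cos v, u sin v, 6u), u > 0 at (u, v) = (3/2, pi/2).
K = 0

Coefficients of the first fundamental form: E = 37, F = 0, G = u^2.
Coefficients of the second fundamental form: L = 0, M = 0, N = 6*sqrt(37)*u^2/(37*Abs(u)).
Assemble K = (LN − M²)/(EG − F²) = 0. At (u, v) = (3/2, pi/2): K = 0.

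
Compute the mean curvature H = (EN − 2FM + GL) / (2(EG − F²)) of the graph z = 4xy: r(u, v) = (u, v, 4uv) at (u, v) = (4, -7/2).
H = 896*sqrt(453)/205209

With E = 16*v^2 + 1, F = 16*u*v, G = 16*u^2 + 1, L = 0, M = 4/sqrt(16*u^2 + 16*v^2 + 1), N = 0, assemble
  H = (EN − 2FM + GL) / (2(EG − F²)) = -64*u*v/(16*u^2 + 16*v^2 + 1)^(3/2).
At (u, v) = (4, -7/2): H = 896*sqrt(453)/205209.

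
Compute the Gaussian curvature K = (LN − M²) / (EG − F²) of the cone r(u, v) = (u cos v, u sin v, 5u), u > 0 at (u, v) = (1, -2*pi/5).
K = 0

Coefficients of the first fundamental form: E = 26, F = 0, G = u^2.
Coefficients of the second fundamental form: L = 0, M = 0, N = 5*sqrt(26)*u^2/(26*Abs(u)).
Assemble K = (LN − M²)/(EG − F²) = 0. At (u, v) = (1, -2*pi/5): K = 0.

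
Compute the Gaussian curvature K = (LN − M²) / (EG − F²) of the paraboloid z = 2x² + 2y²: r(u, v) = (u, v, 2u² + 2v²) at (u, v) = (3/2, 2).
K = 16/10201

Coefficients of the first fundamental form: E = 16*u^2 + 1, F = 16*u*v, G = 16*v^2 + 1.
Coefficients of the second fundamental form: L = 4/sqrt(16*u^2 + 16*v^2 + 1), M = 0, N = 4/sqrt(16*u^2 + 16*v^2 + 1).
Assemble K = (LN − M²)/(EG − F²) = 16/(256*u^4 + 512*u^2*v^2 + 32*u^2 + 256*v^4 + 32*v^2 + 1). At (u, v) = (3/2, 2): K = 16/10201.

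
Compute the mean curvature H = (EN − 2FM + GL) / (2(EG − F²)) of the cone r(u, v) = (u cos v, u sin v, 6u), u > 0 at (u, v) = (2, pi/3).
H = 3*sqrt(37)/74

With E = 37, F = 0, G = u^2, L = 0, M = 0, N = 6*sqrt(37)*u^2/(37*Abs(u)), assemble
  H = (EN − 2FM + GL) / (2(EG − F²)) = 3*sqrt(37)/(37*Abs(u)).
At (u, v) = (2, pi/3): H = 3*sqrt(37)/74.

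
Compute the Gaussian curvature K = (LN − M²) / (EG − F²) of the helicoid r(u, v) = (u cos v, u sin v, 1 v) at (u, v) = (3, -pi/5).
K = -1/100

Coefficients of the first fundamental form: E = 1, F = 0, G = u^2 + 1.
Coefficients of the second fundamental form: L = 0, M = -1/sqrt(u^2 + 1), N = 0.
Assemble K = (LN − M²)/(EG − F²) = -1/(u^2 + 1)^2. At (u, v) = (3, -pi/5): K = -1/100.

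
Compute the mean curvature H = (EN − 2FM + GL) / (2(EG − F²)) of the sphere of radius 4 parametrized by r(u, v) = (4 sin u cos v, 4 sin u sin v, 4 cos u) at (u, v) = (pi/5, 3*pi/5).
H = -1/4

With E = 16, F = 0, G = 16*sin(u)^2, L = -4*sin(u)/Abs(sin(u)), M = 0, N = -4*sin(u)^3/Abs(sin(u)), assemble
  H = (EN − 2FM + GL) / (2(EG − F²)) = -sin(u)/(4*Abs(sin(u))).
At (u, v) = (pi/5, 3*pi/5): H = -1/4.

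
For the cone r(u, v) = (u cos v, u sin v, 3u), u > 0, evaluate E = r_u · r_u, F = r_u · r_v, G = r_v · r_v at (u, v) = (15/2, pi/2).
E = 10;  F = 0;  G = 225/4

Partials: r_u = (cos(v), sin(v), 3), r_v = (-u*sin(v), u*cos(v), 0). As functions of (u, v):
  E = r_u · r_u = 10,
  F = r_u · r_v = 0,
  G = r_v · r_v = u^2.
Evaluating at (u, v) = (15/2, pi/2): E = 10, F = 0, G = 225/4.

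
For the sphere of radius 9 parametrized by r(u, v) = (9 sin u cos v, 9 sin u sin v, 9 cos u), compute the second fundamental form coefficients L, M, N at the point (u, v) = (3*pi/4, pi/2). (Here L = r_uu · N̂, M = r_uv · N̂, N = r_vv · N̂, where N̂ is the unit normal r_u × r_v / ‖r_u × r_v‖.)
L = -9;  M = 0;  N = -9/2

Compute the unit normal N̂(u, v) = (sin(u)^2*cos(v)/Abs(sin(u)), sin(u)^2*sin(v)/Abs(sin(u)), sin(2*u)/(2*Abs(sin(u)))), and the second partials r_uu, r_uv, r_vv. Take dot products:
  L(u, v) = r_uu · N̂ = -9*sin(u)/Abs(sin(u)),
  M(u, v) = r_uv · N̂ = 0,
  N(u, v) = r_vv · N̂ = -9*sin(u)^3/Abs(sin(u)).
Evaluating at (u, v) = (3*pi/4, pi/2):
  L = -9, M = 0, N = -9/2.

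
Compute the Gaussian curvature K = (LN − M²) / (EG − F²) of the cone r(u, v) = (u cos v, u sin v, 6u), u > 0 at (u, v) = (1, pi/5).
K = 0

Coefficients of the first fundamental form: E = 37, F = 0, G = u^2.
Coefficients of the second fundamental form: L = 0, M = 0, N = 6*sqrt(37)*u^2/(37*Abs(u)).
Assemble K = (LN − M²)/(EG − F²) = 0. At (u, v) = (1, pi/5): K = 0.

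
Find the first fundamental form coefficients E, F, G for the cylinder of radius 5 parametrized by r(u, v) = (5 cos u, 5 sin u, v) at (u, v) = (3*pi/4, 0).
E = 25;  F = 0;  G = 1

Partials: r_u = (-5*sin(u), 5*cos(u), 0), r_v = (0, 0, 1). As functions of (u, v):
  E = r_u · r_u = 25,
  F = r_u · r_v = 0,
  G = r_v · r_v = 1.
Evaluating at (u, v) = (3*pi/4, 0): E = 25, F = 0, G = 1.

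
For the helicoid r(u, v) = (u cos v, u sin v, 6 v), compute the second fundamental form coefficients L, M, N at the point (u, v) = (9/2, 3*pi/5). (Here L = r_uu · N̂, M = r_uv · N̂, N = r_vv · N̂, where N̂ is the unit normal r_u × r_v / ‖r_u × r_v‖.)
L = 0;  M = -4/5;  N = 0

Compute the unit normal N̂(u, v) = (6*sin(v)/sqrt(u^2 + 36), -6*cos(v)/sqrt(u^2 + 36), u/sqrt(u^2 + 36)), and the second partials r_uu, r_uv, r_vv. Take dot products:
  L(u, v) = r_uu · N̂ = 0,
  M(u, v) = r_uv · N̂ = -6/sqrt(u^2 + 36),
  N(u, v) = r_vv · N̂ = 0.
Evaluating at (u, v) = (9/2, 3*pi/5):
  L = 0, M = -4/5, N = 0.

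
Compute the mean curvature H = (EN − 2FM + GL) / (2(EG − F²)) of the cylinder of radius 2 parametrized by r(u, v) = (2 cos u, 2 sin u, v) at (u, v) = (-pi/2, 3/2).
H = -1/4

With E = 4, F = 0, G = 1, L = -2, M = 0, N = 0, assemble
  H = (EN − 2FM + GL) / (2(EG − F²)) = -1/4.
At (u, v) = (-pi/2, 3/2): H = -1/4.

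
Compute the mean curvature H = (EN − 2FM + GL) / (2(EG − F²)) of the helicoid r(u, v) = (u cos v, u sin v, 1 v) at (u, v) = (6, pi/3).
H = 0

With E = 1, F = 0, G = u^2 + 1, L = 0, M = -1/sqrt(u^2 + 1), N = 0, assemble
  H = (EN − 2FM + GL) / (2(EG − F²)) = 0.
At (u, v) = (6, pi/3): H = 0.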